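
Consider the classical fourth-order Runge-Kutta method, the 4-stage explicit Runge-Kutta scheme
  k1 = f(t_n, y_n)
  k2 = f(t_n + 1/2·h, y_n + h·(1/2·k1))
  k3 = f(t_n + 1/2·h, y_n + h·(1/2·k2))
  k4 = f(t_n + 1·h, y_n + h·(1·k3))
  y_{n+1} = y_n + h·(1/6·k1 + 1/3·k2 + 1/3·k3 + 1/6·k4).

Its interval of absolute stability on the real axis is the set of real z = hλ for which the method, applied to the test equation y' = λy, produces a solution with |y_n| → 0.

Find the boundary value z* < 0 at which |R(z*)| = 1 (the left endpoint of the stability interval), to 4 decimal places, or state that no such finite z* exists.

Test eqn y'=λy, z=hλ:
  order 4, 4-stage ⇒ R(z)=1+z+z^2/2+z^3/6+z^4/24
  (e.g. R(-1.1)=0.34417, |R|=0.34417)

Find x<0 with |R(x)|<1.
x=-1.1: |R|=0.3442
|R(-2.61)|=0.7663 |R(-1.63)|=0.2708 |R(-1.14)|=0.3332
Bisect:
  x_lo=-3.3036 |R|=2.1072  x_hi=-0.2184 |R|=0.8038
  mid=-1.76103 |R|=0.28009 →hi
  mid=-2.53234 |R|=0.68096 →hi
  mid=-2.91799 |R|=1.21920 →lo
  mid=-2.72516 |R|=0.91306 →hi
  mid=-2.82158 |R|=1.05609 →lo
  mid=-2.77337 |R|=0.98217 →hi
  mid=-2.79747 |R|=1.01852 →lo
  mid=-2.78542 |R|=1.00019 →lo
  mid=-2.77940 |R|=0.99114 →hi
  ...
  [-2.78542,-2.78523] ⇒ x*=-2.7853
Interval (-2.7853, 0).

z* = -2.7853.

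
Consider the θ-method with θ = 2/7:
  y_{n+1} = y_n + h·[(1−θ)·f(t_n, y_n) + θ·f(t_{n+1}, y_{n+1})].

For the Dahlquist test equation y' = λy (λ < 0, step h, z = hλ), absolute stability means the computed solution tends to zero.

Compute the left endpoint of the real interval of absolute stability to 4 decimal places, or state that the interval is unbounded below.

z* = -4.6667.

Test eqn y'=λy, z=hλ:
  y_{n+1} = y_n + z·[5/7·y_n + 2/7·y_{n+1}] ⇒ (1 − 2/7z)y_{n+1} = (1 + 5/7z)y_n
  Hence R(z) = (1 + 5/7z)/(1 − 2/7z).

Need |R(x)|<1, x<0.
x=-1.39: |R|=0.0051
R=−1: 1+5/7x = −1+2/7x ⇒ -3/7x=2 ⇒ x=2/(-3/7)=-4.6667
Confirm numerically:
  x=-3.023: |R|=0.62203 <1
  x=-2.883: |R|=0.58084 <1
  x=-2.391: |R|=0.42056 <1
  x=-2.179: |R|=0.34293 <1
  x=-4.830: |R|=1.02941 >1
  x=-4.697: |R|=1.00555 >1
Interval (-4.6667, 0).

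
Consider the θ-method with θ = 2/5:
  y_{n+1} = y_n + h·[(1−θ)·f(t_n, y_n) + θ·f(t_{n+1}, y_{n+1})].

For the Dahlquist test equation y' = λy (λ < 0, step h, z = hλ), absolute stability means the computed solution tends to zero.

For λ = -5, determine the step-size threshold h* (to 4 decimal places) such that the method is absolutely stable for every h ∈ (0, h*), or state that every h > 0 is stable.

(-10.0000,0); λ=-5 ⇒ h* = (10)/5 = 2.0000.

Set f=λy, z=hλ:
  y_{n+1} = y_n + z·[3/5·y_n + 2/5·y_{n+1}] ⇒ (1 − 2/5z)y_{n+1} = (1 + 3/5z)y_n
  so R(z) = (1 + 3/5z)/(1 − 2/5z).

Find x<0 with |R(x)|<1.
x=-0.9: |R|=0.3382
R=−1: 1+3/5x = −1+2/5x ⇒ -1/5x=2 ⇒ x=2/(-1/5)=-10.0000
Confirm numerically:
  x=-9.152: |R|=0.96361 <1
  x=-7.931: |R|=0.90082 <1
  x=-7.806: |R|=0.89356 <1
  x=-10.487: |R|=1.01875 >1
  x=-10.116: |R|=1.00460 >1
Stable set (-10.0000, 0).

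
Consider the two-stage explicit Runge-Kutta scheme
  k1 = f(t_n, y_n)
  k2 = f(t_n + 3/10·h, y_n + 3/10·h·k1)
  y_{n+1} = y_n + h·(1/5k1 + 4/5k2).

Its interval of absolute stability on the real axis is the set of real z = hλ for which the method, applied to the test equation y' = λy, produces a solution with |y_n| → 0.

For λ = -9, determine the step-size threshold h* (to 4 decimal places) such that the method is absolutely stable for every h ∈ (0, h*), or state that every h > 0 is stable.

(-4.1667,0); λ=-9 ⇒ h* = (25/6)/9 = 0.4630.

Set f=λy, z=hλ:
  k1=λy_n ⇒ h·k1=z·y_n;  k2=λ(1+3/10z)y_n ⇒ h·k2=z(1+3/10z)y_n
  y_{n+1}/y_n = 1 + 1/5z + 4/5z(1+3/10z) = 1 + z + 6/25z²
  so R(z) = 1 + z + 6/25z².

Solve |R(x)|<1 on ℝ⁻.
x=-0.95: |R|=0.2666
R=1: x+6/25x²=0 ⇒ x=−25/6=-4.1667; min R=1−1/(4·6/25)=-0.0417>−1
Confirm numerically:
  x=-3.924: |R|=0.77147 <1
  x=-3.821: |R|=0.68301 <1
  x=-2.180: |R|=0.03942 <1
  x=-4.685: |R|=1.58281 >1
  x=-4.592: |R|=1.46875 >1
Interval (-4.1667, 0).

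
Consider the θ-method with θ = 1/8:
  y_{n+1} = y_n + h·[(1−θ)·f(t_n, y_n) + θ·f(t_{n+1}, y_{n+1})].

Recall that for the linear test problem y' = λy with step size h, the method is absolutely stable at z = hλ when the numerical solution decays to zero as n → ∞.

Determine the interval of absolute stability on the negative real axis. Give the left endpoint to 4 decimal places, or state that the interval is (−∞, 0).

Set f=λy, z=hλ:
  y_{n+1} = y_n + z·[7/8·y_n + 1/8·y_{n+1}] ⇒ (1 − 1/8z)y_{n+1} = (1 + 7/8z)y_n
  ⇒ R(z) = (1 + 7/8z)/(1 − 1/8z).

Find x<0 with |R(x)|<1.
x=-1.05: |R|=0.0718
R=−1: 1+7/8x = −1+1/8x ⇒ -3/4x=2 ⇒ x=2/(-3/4)=-2.6667
Confirm numerically:
  x=-2.641: |R|=0.98553 <1
  x=-2.246: |R|=0.75366 <1
  x=-2.074: |R|=0.64701 <1
  x=-1.479: |R|=0.24823 <1
  x=-3.067: |R|=1.21704 >1
  x=-3.024: |R|=1.19448 >1
  x=-2.793: |R|=1.07023 >1
So |R|<1 on (-2.6667, 0).

(-2.6667, 0).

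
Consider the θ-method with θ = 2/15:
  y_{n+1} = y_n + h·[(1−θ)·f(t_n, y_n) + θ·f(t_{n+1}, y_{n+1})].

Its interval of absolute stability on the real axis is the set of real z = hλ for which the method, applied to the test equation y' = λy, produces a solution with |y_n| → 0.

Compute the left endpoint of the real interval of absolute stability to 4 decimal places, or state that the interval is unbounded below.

left endpoint -2.7273.

Set f=λy, z=hλ:
  y_{n+1} = y_n + z·[13/15·y_n + 2/15·y_{n+1}] ⇒ (1 − 2/15z)y_{n+1} = (1 + 13/15z)y_n
  ⇒ R(z) = (1 + 13/15z)/(1 − 2/15z).

Boundary: |R(x)|=1, x<0.
x=-1.08: |R|=0.0559
R=−1: 1+13/15x = −1+2/15x ⇒ -11/15x=2 ⇒ x=2/(-11/15)=-2.7273
Confirm numerically:
  x=-2.371: |R|=0.80149 <1
  x=-1.500: |R|=0.25000 <1
  x=-1.411: |R|=0.18758 <1
  x=-3.275: |R|=1.27958 >1
  x=-3.189: |R|=1.23758 >1
  x=-2.940: |R|=1.11207 >1
Interval (-2.7273, 0).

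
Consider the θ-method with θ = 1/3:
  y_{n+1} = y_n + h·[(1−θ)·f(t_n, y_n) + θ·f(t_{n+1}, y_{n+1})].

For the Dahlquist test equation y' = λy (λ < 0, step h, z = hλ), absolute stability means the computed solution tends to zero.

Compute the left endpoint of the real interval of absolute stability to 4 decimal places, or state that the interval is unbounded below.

With y'=λy (z=hλ):
  y_{n+1} = y_n + z·[2/3·y_n + 1/3·y_{n+1}] ⇒ (1 − 1/3z)y_{n+1} = (1 + 2/3z)y_n
  R(z) = (1 + 2/3z)/(1 − 1/3z).

Solve |R(x)|<1 on ℝ⁻.
x=-1.01: |R|=0.2444
R=−1: 1+2/3x = −1+1/3x ⇒ -1/3x=2 ⇒ x=2/(-1/3)=-6.0000
Confirm numerically:
  x=-5.838: |R|=0.98167 <1
  x=-4.814: |R|=0.84822 <1
  x=-3.511: |R|=0.61772 <1
  x=-3.289: |R|=0.56893 <1
  x=-6.492: |R|=1.05183 >1
  x=-6.302: |R|=1.03247 >1
Stable set (-6.0000, 0).

z* = -6.0000.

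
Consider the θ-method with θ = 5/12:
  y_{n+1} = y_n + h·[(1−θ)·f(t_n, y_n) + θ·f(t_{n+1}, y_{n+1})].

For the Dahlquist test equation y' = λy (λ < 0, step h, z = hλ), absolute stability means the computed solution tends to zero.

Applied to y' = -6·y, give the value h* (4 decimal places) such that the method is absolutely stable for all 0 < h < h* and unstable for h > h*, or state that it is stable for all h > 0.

(-12.0000,0); λ=-6 ⇒ h* = (12)/6 = 2.0000.

Test eqn y'=λy, z=hλ:
  y_{n+1} = y_n + z·[7/12·y_n + 5/12·y_{n+1}] ⇒ (1 − 5/12z)y_{n+1} = (1 + 7/12z)y_n
  R(z) = (1 + 7/12z)/(1 − 5/12z).

Need |R(x)|<1, x<0.
x=-0.75: |R|=0.4286
R=−1: 1+7/12x = −1+5/12x ⇒ -1/6x=2 ⇒ x=2/(-1/6)=-12.0000
Confirm numerically:
  x=-11.625: |R|=0.98930 <1
  x=-9.228: |R|=0.90464 <1
  x=-8.936: |R|=0.89188 <1
  x=-6.487: |R|=0.75186 <1
  x=-12.303: |R|=1.00824 >1
  x=-12.188: |R|=1.00515 >1
  x=-12.031: |R|=1.00086 >1
Stable set (-12.0000, 0).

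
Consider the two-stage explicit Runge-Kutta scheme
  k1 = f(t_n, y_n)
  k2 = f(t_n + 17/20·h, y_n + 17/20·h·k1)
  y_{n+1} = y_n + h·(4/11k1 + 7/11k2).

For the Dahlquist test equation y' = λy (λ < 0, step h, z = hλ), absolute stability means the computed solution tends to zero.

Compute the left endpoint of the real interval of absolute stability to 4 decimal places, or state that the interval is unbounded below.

left endpoint -1.8487.

Set f=λy, z=hλ:
  k1=λy_n ⇒ h·k1=z·y_n;  k2=λ(1+17/20z)y_n ⇒ h·k2=z(1+17/20z)y_n
  y_{n+1}/y_n = 1 + 4/11z + 7/11z(1+17/20z) = 1 + z + 119/220z²
  ⇒ R(z) = 1 + z + 119/220z².

Need |R(x)|<1, x<0.
x=-1.27: |R|=0.6024
R=1: x+119/220x²=0 ⇒ x=−220/119=-1.8487; min R=1−1/(4·119/220)=0.5378>−1
Confirm numerically:
  x=-1.698: |R|=0.86155 <1
  x=-1.401: |R|=0.66070 <1
  x=-1.158: |R|=0.56734 <1
  x=-2.230: |R|=1.45989 >1
  x=-2.131: |R|=1.32536 >1
Stable set (-1.8487, 0).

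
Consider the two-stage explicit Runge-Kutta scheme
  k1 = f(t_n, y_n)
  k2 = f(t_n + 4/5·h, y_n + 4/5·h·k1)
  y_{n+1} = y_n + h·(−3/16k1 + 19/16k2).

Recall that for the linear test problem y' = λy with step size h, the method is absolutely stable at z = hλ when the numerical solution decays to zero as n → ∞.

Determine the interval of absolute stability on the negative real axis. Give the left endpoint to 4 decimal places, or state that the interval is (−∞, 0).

With y'=λy (z=hλ):
  k1=λy_n ⇒ h·k1=z·y_n;  k2=λ(1+4/5z)y_n ⇒ h·k2=z(1+4/5z)y_n
  y_{n+1}/y_n = 1 − 3/16z + 19/16z(1+4/5z) = 1 + z + 19/20z²
  ⇒ R(z) = 1 + z + 19/20z².

Need |R(x)|<1, x<0.
x=-0.54: |R|=0.7370
R=1: x+19/20x²=0 ⇒ x=−20/19=-1.0526; min R=1−1/(4·19/20)=0.7368>−1
Confirm numerically:
  x=-1.019: |R|=0.96744 <1
  x=-0.954: |R|=0.91061 <1
  x=-0.938: |R|=0.89785 <1
  x=-0.870: |R|=0.84906 <1
  x=-1.596: |R|=1.82386 >1
  x=-1.523: |R|=1.68055 >1
Interval (-1.0526, 0).

z∈(-1.0526,0).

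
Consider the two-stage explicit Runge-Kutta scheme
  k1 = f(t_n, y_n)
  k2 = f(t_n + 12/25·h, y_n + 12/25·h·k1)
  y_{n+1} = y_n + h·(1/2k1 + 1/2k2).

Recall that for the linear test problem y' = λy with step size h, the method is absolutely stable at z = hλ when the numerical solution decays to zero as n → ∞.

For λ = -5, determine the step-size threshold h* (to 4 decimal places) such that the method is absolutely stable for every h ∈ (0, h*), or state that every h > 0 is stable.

(-4.1667,0); λ=-5 ⇒ h* = (25/6)/5 = 0.8333.

Set f=λy, z=hλ:
  k1=λy_n ⇒ h·k1=z·y_n;  k2=λ(1+12/25z)y_n ⇒ h·k2=z(1+12/25z)y_n
  y_{n+1}/y_n = 1 + 1/2z + 1/2z(1+12/25z) = 1 + z + 6/25z²
  ⇒ R(z) = 1 + z + 6/25z².

Solve |R(x)|<1 on ℝ⁻.
x=-1.3: |R|=0.1056
R=1: x+6/25x²=0 ⇒ x=−25/6=-4.1667; min R=1−1/(4·6/25)=-0.0417>−1
Confirm numerically:
  x=-3.411: |R|=0.38138 <1
  x=-3.115: |R|=0.21377 <1
  x=-3.061: |R|=0.18773 <1
  x=-2.428: |R|=0.01316 <1
  x=-4.455: |R|=1.30829 >1
  x=-4.344: |R|=1.18488 >1
Interval (-4.1667, 0).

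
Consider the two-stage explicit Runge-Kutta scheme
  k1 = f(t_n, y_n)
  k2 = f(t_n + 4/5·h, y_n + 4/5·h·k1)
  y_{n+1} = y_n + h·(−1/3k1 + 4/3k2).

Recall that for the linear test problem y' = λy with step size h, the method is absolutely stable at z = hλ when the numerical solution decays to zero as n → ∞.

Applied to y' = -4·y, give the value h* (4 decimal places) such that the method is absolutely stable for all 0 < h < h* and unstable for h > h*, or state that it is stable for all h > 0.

(-0.9375,0); λ=-4 ⇒ h* = (15/16)/4 = 0.2344.

Set f=λy, z=hλ:
  k1=λy_n ⇒ h·k1=z·y_n;  k2=λ(1+4/5z)y_n ⇒ h·k2=z(1+4/5z)y_n
  y_{n+1}/y_n = 1 − 1/3z + 4/3z(1+4/5z) = 1 + z + 16/15z²
  ⇒ R(z) = 1 + z + 16/15z².

Boundary: |R(x)|=1, x<0.
x=-1.53: |R|=1.9670
R=1: x+16/15x²=0 ⇒ x=−15/16=-0.9375; min R=1−1/(4·16/15)=0.7656>−1
Confirm numerically:
  x=-0.780: |R|=0.86896 <1
  x=-0.744: |R|=0.84644 <1
  x=-0.560: |R|=0.77451 <1
  x=-1.463: |R|=1.82006 >1
  x=-1.331: |R|=1.55867 >1
So |R|<1 on (-0.9375, 0).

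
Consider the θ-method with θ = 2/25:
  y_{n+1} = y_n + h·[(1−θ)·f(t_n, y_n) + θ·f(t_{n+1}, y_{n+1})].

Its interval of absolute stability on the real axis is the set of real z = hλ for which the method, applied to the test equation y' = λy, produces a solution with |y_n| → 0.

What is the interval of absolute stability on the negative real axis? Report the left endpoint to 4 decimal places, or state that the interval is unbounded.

(-2.3810, 0).

With y'=λy (z=hλ):
  y_{n+1} = y_n + z·[23/25·y_n + 2/25·y_{n+1}] ⇒ (1 − 2/25z)y_{n+1} = (1 + 23/25z)y_n
  ⇒ R(z) = (1 + 23/25z)/(1 − 2/25z).

Solve |R(x)|<1 on ℝ⁻.
x=-1.42: |R|=0.2751
R=−1: 1+23/25x = −1+2/25x ⇒ -21/25x=2 ⇒ x=2/(-21/25)=-2.3810
Confirm numerically:
  x=-2.201: |R|=0.87147 <1
  x=-1.715: |R|=0.50809 <1
  x=-1.601: |R|=0.41923 <1
  x=-1.205: |R|=0.09905 <1
  x=-2.653: |R|=1.18851 >1
  x=-2.597: |R|=1.15026 >1
Stable set (-2.3810, 0).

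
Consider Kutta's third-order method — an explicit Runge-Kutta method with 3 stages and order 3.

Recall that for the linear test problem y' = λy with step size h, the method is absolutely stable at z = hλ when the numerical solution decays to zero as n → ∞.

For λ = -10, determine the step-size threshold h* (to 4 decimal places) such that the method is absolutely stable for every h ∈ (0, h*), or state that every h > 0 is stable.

(-2.5127,0); λ=-10 ⇒ h* = 0.2513.

Set f=λy, z=hλ:
  order 3, 3-stage ⇒ R(z)=1+z+z^2/2+z^3/6
  (e.g. R(-1.18)=0.24236, |R|=0.24236)

Solve |R(x)|<1 on ℝ⁻.
x=-1.18: |R|=0.2424
|R(-2.51)|=0.9955 |R(-1.11)|=0.2781 |R(-0.72)|=0.4770
Bisect:
  x_lo=-3.1106 |R|=2.2889  x_hi=-0.0753 |R|=0.9275
  mid=-1.59292 |R|=0.00213 →hi
  mid=-2.35175 |R|=0.75420 →hi
  mid=-2.73116 |R|=1.39694 →lo
  mid=-2.54146 |R|=1.04783 →lo
  mid=-2.44660 |R|=0.89451 →hi
  mid=-2.49403 |R|=0.96949 →hi
  mid=-2.51774 |R|=1.00824 →lo
  ...
  [-2.51293,-2.51274] ⇒ x*=-2.5127
Interval (-2.5127, 0).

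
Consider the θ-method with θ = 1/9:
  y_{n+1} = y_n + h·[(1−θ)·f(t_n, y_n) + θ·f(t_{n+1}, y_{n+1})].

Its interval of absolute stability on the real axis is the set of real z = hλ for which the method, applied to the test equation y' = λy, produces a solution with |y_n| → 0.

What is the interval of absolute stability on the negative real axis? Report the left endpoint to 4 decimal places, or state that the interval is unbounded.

With y'=λy (z=hλ):
  y_{n+1} = y_n + z·[8/9·y_n + 1/9·y_{n+1}] ⇒ (1 − 1/9z)y_{n+1} = (1 + 8/9z)y_n
  so R(z) = (1 + 8/9z)/(1 − 1/9z).

Solve |R(x)|<1 on ℝ⁻.
x=-1.08: |R|=0.0357
R=−1: 1+8/9x = −1+1/9x ⇒ -7/9x=2 ⇒ x=2/(-7/9)=-2.5714
Confirm numerically:
  x=-2.430: |R|=0.91339 <1
  x=-1.874: |R|=0.55104 <1
  x=-1.792: |R|=0.49444 <1
  x=-1.465: |R|=0.25991 <1
  x=-3.167: |R|=1.34265 >1
  x=-3.132: |R|=1.32344 >1
  x=-2.995: |R|=1.24719 >1
Stable set (-2.5714, 0).

z∈(-2.5714,0).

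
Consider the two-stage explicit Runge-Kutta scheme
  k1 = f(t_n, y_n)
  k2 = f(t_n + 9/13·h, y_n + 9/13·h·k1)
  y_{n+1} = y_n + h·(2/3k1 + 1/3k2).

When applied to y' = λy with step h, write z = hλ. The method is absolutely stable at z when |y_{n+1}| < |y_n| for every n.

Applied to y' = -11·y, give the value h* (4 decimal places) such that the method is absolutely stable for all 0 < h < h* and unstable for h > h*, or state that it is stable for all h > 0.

Set f=λy, z=hλ:
  k1=λy_n ⇒ h·k1=z·y_n;  k2=λ(1+9/13z)y_n ⇒ h·k2=z(1+9/13z)y_n
  y_{n+1}/y_n = 1 + 2/3z + 1/3z(1+9/13z) = 1 + z + 3/13z²
  Hence R(z) = 1 + z + 3/13z².

Find x<0 with |R(x)|<1.
x=-1.24: |R|=0.1148
R=1: x+3/13x²=0 ⇒ x=−13/3=-4.3333; min R=1−1/(4·3/13)=-0.0833>−1
Confirm numerically:
  x=-4.145: |R|=0.81985 <1
  x=-3.548: |R|=0.35699 <1
  x=-3.493: |R|=0.32263 <1
  x=-2.686: |R|=0.02109 <1
  x=-4.628: |R|=1.31470 >1
  x=-4.406: |R|=1.07389 >1
Interval (-4.3333, 0).

(-4.3333,0); λ=-11 ⇒ h* = (13/3)/11 = 0.3939.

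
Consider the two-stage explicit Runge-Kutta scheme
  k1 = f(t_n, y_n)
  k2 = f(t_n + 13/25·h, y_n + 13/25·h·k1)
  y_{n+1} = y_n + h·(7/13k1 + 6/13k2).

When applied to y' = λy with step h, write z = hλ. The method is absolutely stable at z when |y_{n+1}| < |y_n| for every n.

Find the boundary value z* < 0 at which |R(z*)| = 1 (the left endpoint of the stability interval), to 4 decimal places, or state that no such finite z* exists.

z* = -4.1667.

With y'=λy (z=hλ):
  k1=λy_n ⇒ h·k1=z·y_n;  k2=λ(1+13/25z)y_n ⇒ h·k2=z(1+13/25z)y_n
  y_{n+1}/y_n = 1 + 7/13z + 6/13z(1+13/25z) = 1 + z + 6/25z²
  R(z) = 1 + z + 6/25z².

Find x<0 with |R(x)|<1.
x=-1.17: |R|=0.1585
R=1: x+6/25x²=0 ⇒ x=−25/6=-4.1667; min R=1−1/(4·6/25)=-0.0417>−1
Confirm numerically:
  x=-4.033: |R|=0.87062 <1
  x=-3.582: |R|=0.49737 <1
  x=-3.557: |R|=0.47954 <1
  x=-2.943: |R|=0.13570 <1
  x=-4.701: |R|=1.60286 >1
  x=-4.523: |R|=1.38681 >1
  x=-4.515: |R|=1.37745 >1
Interval (-4.1667, 0).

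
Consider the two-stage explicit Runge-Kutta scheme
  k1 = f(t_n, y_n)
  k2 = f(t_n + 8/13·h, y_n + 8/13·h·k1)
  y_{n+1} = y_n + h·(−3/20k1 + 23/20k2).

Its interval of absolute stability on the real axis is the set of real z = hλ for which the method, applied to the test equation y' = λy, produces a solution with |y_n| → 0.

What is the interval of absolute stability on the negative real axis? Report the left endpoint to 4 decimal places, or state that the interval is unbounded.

(-1.4130, 0).

On y'=λy, z=hλ:
  k1=λy_n ⇒ h·k1=z·y_n;  k2=λ(1+8/13z)y_n ⇒ h·k2=z(1+8/13z)y_n
  y_{n+1}/y_n = 1 − 3/20z + 23/20z(1+8/13z) = 1 + z + 46/65z²
  R(z) = 1 + z + 46/65z².

Need |R(x)|<1, x<0.
x=-0.42: |R|=0.7048
R=1: x+46/65x²=0 ⇒ x=−65/46=-1.4130; min R=1−1/(4·46/65)=0.6467>−1
Confirm numerically:
  x=-1.382: |R|=0.96964 <1
  x=-1.294: |R|=0.89099 <1
  x=-0.580: |R|=0.65807 <1
  x=-1.931: |R|=1.70782 >1
  x=-1.883: |R|=1.62626 >1
Interval (-1.4130, 0).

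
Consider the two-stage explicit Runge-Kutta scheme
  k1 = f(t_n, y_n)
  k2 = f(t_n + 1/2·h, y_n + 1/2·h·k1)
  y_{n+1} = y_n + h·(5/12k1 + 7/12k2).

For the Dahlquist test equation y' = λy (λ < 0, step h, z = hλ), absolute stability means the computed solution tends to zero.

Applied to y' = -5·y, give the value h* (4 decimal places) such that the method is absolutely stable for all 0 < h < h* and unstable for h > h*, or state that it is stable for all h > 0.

(-3.4286,0); λ=-5 ⇒ h* = (24/7)/5 = 0.6857.

Set f=λy, z=hλ:
  k1=λy_n ⇒ h·k1=z·y_n;  k2=λ(1+1/2z)y_n ⇒ h·k2=z(1+1/2z)y_n
  y_{n+1}/y_n = 1 + 5/12z + 7/12z(1+1/2z) = 1 + z + 7/24z²
  so R(z) = 1 + z + 7/24z².

Need |R(x)|<1, x<0.
x=-0.45: |R|=0.6091
R=1: x+7/24x²=0 ⇒ x=−24/7=-3.4286; min R=1−1/(4·7/24)=0.1429>−1
Confirm numerically:
  x=-3.258: |R|=0.83791 <1
  x=-2.864: |R|=0.52839 <1
  x=-2.798: |R|=0.48540 <1
  x=-2.601: |R|=0.37218 <1
  x=-3.870: |R|=1.49826 >1
  x=-3.473: |R|=1.04500 >1
Stable set (-3.4286, 0).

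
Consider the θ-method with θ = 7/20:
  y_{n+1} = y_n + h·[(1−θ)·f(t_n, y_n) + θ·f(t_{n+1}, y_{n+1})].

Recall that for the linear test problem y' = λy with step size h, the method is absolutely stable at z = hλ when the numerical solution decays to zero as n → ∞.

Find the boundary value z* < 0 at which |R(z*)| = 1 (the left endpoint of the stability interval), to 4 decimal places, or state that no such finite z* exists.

With y'=λy (z=hλ):
  y_{n+1} = y_n + z·[13/20·y_n + 7/20·y_{n+1}] ⇒ (1 − 7/20z)y_{n+1} = (1 + 13/20z)y_n
  ⇒ R(z) = (1 + 13/20z)/(1 − 7/20z).

Find x<0 with |R(x)|<1.
x=-0.97: |R|=0.2758
R=−1: 1+13/20x = −1+7/20x ⇒ -3/10x=2 ⇒ x=2/(-3/10)=-6.6667
Confirm numerically:
  x=-5.493: |R|=0.87952 <1
  x=-5.053: |R|=0.82514 <1
  x=-2.953: |R|=0.45214 <1
  x=-7.107: |R|=1.03788 >1
  x=-6.760: |R|=1.00832 >1
Stable set (-6.6667, 0).

z* = -6.6667.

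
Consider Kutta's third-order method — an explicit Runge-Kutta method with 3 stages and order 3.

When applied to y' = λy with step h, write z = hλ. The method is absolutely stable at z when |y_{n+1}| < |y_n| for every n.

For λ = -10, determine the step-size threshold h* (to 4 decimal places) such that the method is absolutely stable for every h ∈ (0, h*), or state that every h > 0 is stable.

(-2.5127,0); λ=-10 ⇒ h* = 0.2513.

Set f=λy, z=hλ:
  order 3, 3-stage ⇒ R(z)=1+z+z^2/2+z^3/6
  (e.g. R(-1.78)=-0.13576, |R|=0.13576)

Find x<0 with |R(x)|<1.
x=-1.78: |R|=0.1358
|R(-1.5)|=0.0625 |R(-1.05)|=0.3083 |R(-0.93)|=0.3684
Bisect:
  x_lo=-3.0700 |R|=2.1800  x_hi=-0.0577 |R|=0.9439
  mid=-1.56387 |R|=0.02152 →hi
  mid=-2.31694 |R|=0.70581 →hi
  mid=-2.69348 |R|=1.32285 →lo
  mid=-2.50521 |R|=0.98766 →hi
  mid=-2.59935 |R|=1.14817 →lo
  mid=-2.55228 |R|=1.06619 →lo
  mid=-2.52874 |R|=1.02650 →lo
  mid=-2.51698 |R|=1.00697 →lo
  mid=-2.51109 |R|=0.99729 →hi
  ...
  [-2.51275,-2.51257] ⇒ x*=-2.5127
Interval (-2.5127, 0).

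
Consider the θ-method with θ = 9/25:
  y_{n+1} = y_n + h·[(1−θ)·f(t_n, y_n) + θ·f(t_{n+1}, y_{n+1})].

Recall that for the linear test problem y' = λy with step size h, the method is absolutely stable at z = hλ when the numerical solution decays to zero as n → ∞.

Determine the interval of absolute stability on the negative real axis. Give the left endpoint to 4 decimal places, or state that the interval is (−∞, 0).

With y'=λy (z=hλ):
  y_{n+1} = y_n + z·[16/25·y_n + 9/25·y_{n+1}] ⇒ (1 − 9/25z)y_{n+1} = (1 + 16/25z)y_n
  Hence R(z) = (1 + 16/25z)/(1 − 9/25z).

Find x<0 with |R(x)|<1.
x=-1.02: |R|=0.2539
R=−1: 1+16/25x = −1+9/25x ⇒ -7/25x=2 ⇒ x=2/(-7/25)=-7.1429
Confirm numerically:
  x=-6.719: |R|=0.96529 <1
  x=-5.842: |R|=0.88262 <1
  x=-4.889: |R|=0.77135 <1
  x=-3.163: |R|=0.47895 <1
  x=-7.738: |R|=1.04402 >1
  x=-7.657: |R|=1.03832 >1
  x=-7.311: |R|=1.01296 >1
Interval (-7.1429, 0).

(-7.1429, 0).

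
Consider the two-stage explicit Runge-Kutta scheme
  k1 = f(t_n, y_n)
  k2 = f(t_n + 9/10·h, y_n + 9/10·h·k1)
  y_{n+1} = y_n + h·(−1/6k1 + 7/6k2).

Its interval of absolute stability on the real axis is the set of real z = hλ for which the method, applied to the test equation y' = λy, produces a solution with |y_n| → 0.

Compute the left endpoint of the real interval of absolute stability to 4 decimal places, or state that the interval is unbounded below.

z* = -0.9524.

Set f=λy, z=hλ:
  k1=λy_n ⇒ h·k1=z·y_n;  k2=λ(1+9/10z)y_n ⇒ h·k2=z(1+9/10z)y_n
  y_{n+1}/y_n = 1 − 1/6z + 7/6z(1+9/10z) = 1 + z + 21/20z²
  so R(z) = 1 + z + 21/20z².

Solve |R(x)|<1 on ℝ⁻.
x=-1.48: |R|=1.8199
R=1: x+21/20x²=0 ⇒ x=−20/21=-0.9524; min R=1−1/(4·21/20)=0.7619>−1
Confirm numerically:
  x=-0.682: |R|=0.80638 <1
  x=-0.570: |R|=0.77114 <1
  x=-0.429: |R|=0.76424 <1
  x=-1.389: |R|=1.63679 >1
  x=-1.276: |R|=1.43358 >1
So |R|<1 on (-0.9524, 0).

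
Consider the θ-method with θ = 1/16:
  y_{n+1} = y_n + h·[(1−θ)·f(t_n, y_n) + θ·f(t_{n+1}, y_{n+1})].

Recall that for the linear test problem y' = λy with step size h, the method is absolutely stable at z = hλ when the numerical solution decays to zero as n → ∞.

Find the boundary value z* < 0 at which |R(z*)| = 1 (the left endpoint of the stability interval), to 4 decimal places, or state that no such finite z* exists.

Set f=λy, z=hλ:
  y_{n+1} = y_n + z·[15/16·y_n + 1/16·y_{n+1}] ⇒ (1 − 1/16z)y_{n+1} = (1 + 15/16z)y_n
  R(z) = (1 + 15/16z)/(1 − 1/16z).

Boundary: |R(x)|=1, x<0.
x=-0.78: |R|=0.2563
R=−1: 1+15/16x = −1+1/16x ⇒ -7/8x=2 ⇒ x=2/(-7/8)=-2.2857
Confirm numerically:
  x=-2.033: |R|=0.80380 <1
  x=-1.890: |R|=0.69033 <1
  x=-1.278: |R|=0.18347 <1
  x=-2.739: |R|=1.33865 >1
  x=-2.419: |R|=1.10131 >1
Stable set (-2.2857, 0).

z* = -2.2857.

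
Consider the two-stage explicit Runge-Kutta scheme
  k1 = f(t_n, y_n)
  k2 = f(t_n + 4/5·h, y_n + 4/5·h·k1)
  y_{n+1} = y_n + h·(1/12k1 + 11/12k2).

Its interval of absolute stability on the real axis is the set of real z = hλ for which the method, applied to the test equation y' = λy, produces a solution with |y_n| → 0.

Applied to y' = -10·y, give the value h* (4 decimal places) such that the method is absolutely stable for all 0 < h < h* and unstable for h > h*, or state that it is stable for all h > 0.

(-1.3636,0); λ=-10 ⇒ h* = (15/11)/10 = 0.1364.

Test eqn y'=λy, z=hλ:
  k1=λy_n ⇒ h·k1=z·y_n;  k2=λ(1+4/5z)y_n ⇒ h·k2=z(1+4/5z)y_n
  y_{n+1}/y_n = 1 + 1/12z + 11/12z(1+4/5z) = 1 + z + 11/15z²
  R(z) = 1 + z + 11/15z².

Find x<0 with |R(x)|<1.
x=-1.61: |R|=1.2909
R=1: x+11/15x²=0 ⇒ x=−15/11=-1.3636; min R=1−1/(4·11/15)=0.6591>−1
Confirm numerically:
  x=-1.063: |R|=0.76564 <1
  x=-0.914: |R|=0.69862 <1
  x=-0.862: |R|=0.68290 <1
  x=-0.677: |R|=0.65911 <1
  x=-1.779: |R|=1.54188 >1
  x=-1.667: |R|=1.37085 >1
  x=-1.460: |R|=1.10317 >1
So |R|<1 on (-1.3636, 0).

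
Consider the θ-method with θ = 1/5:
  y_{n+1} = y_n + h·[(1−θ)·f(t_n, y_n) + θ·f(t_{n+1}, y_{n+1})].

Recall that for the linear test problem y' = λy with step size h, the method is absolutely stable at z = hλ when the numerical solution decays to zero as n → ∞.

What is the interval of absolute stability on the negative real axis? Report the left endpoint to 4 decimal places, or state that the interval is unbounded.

(-3.3333, 0).

On y'=λy, z=hλ:
  y_{n+1} = y_n + z·[4/5·y_n + 1/5·y_{n+1}] ⇒ (1 − 1/5z)y_{n+1} = (1 + 4/5z)y_n
  Hence R(z) = (1 + 4/5z)/(1 − 1/5z).

Solve |R(x)|<1 on ℝ⁻.
x=-1.27: |R|=0.0128
R=−1: 1+4/5x = −1+1/5x ⇒ -3/5x=2 ⇒ x=2/(-3/5)=-3.3333
Confirm numerically:
  x=-3.207: |R|=0.95382 <1
  x=-3.001: |R|=0.87539 <1
  x=-2.175: |R|=0.51568 <1
  x=-2.107: |R|=0.48234 <1
  x=-3.880: |R|=1.18468 >1
  x=-3.358: |R|=1.00885 >1
So |R|<1 on (-3.3333, 0).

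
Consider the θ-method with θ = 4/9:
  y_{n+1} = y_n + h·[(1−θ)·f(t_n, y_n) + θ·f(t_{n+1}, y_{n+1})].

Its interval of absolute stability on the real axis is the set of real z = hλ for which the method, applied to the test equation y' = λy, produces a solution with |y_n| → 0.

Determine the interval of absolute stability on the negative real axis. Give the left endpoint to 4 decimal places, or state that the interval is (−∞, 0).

(-18.0000, 0).

Test eqn y'=λy, z=hλ:
  y_{n+1} = y_n + z·[5/9·y_n + 4/9·y_{n+1}] ⇒ (1 − 4/9z)y_{n+1} = (1 + 5/9z)y_n
  Hence R(z) = (1 + 5/9z)/(1 − 4/9z).

Find x<0 with |R(x)|<1.
x=-1.09: |R|=0.2657
R=−1: 1+5/9x = −1+4/9x ⇒ -1/9x=2 ⇒ x=2/(-1/9)=-18.0000
Confirm numerically:
  x=-17.973: |R|=0.99967 <1
  x=-15.329: |R|=0.96201 <1
  x=-11.895: |R|=0.89210 <1
  x=-9.341: |R|=0.81324 <1
  x=-18.433: |R|=1.00523 >1
  x=-18.277: |R|=1.00337 >1
  x=-18.182: |R|=1.00223 >1
So |R|<1 on (-18.0000, 0).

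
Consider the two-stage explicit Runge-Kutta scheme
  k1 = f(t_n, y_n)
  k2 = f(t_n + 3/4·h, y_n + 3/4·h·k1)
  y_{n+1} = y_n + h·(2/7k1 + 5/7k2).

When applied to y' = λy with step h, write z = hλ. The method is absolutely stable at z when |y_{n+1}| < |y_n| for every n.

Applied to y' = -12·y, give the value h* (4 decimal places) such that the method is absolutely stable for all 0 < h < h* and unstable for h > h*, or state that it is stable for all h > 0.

Set f=λy, z=hλ:
  k1=λy_n ⇒ h·k1=z·y_n;  k2=λ(1+3/4z)y_n ⇒ h·k2=z(1+3/4z)y_n
  y_{n+1}/y_n = 1 + 2/7z + 5/7z(1+3/4z) = 1 + z + 15/28z²
  Hence R(z) = 1 + z + 15/28z².

Need |R(x)|<1, x<0.
x=-0.83: |R|=0.5391
R=1: x+15/28x²=0 ⇒ x=−28/15=-1.8667; min R=1−1/(4·15/28)=0.5333>−1
Confirm numerically:
  x=-1.442: |R|=0.67195 <1
  x=-1.198: |R|=0.57086 <1
  x=-1.127: |R|=0.55343 <1
  x=-0.813: |R|=0.54109 <1
  x=-2.101: |R|=1.26375 >1
  x=-2.017: |R|=1.16244 >1
So |R|<1 on (-1.8667, 0).

(-1.8667,0); λ=-12 ⇒ h* = (28/15)/12 = 0.1556.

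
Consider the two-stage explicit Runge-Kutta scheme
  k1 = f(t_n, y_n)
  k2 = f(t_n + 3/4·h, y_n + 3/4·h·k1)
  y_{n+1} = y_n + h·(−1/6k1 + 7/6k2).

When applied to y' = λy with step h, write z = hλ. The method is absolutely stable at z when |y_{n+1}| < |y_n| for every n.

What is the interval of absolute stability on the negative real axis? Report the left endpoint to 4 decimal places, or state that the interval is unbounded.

With y'=λy (z=hλ):
  k1=λy_n ⇒ h·k1=z·y_n;  k2=λ(1+3/4z)y_n ⇒ h·k2=z(1+3/4z)y_n
  y_{n+1}/y_n = 1 − 1/6z + 7/6z(1+3/4z) = 1 + z + 7/8z²
  R(z) = 1 + z + 7/8z².

Need |R(x)|<1, x<0.
x=-1.08: |R|=0.9406
R=1: x+7/8x²=0 ⇒ x=−8/7=-1.1429; min R=1−1/(4·7/8)=0.7143>−1
Confirm numerically:
  x=-0.990: |R|=0.86759 <1
  x=-0.956: |R|=0.84369 <1
  x=-0.869: |R|=0.79177 <1
  x=-0.646: |R|=0.71915 <1
  x=-1.548: |R|=1.54877 >1
  x=-1.427: |R|=1.35479 >1
  x=-1.426: |R|=1.35329 >1
Stable set (-1.1429, 0).

z∈(-1.1429,0).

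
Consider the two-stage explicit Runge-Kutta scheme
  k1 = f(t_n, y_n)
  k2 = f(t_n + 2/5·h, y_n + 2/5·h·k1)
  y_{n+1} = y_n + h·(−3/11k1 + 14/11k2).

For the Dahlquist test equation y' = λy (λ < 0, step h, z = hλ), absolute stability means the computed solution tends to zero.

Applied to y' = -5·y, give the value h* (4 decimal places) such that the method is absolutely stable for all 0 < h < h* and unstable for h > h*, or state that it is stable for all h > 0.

(-1.9643,0); λ=-5 ⇒ h* = (55/28)/5 = 0.3929.

On y'=λy, z=hλ:
  k1=λy_n ⇒ h·k1=z·y_n;  k2=λ(1+2/5z)y_n ⇒ h·k2=z(1+2/5z)y_n
  y_{n+1}/y_n = 1 − 3/11z + 14/11z(1+2/5z) = 1 + z + 28/55z²
  R(z) = 1 + z + 28/55z².

Boundary: |R(x)|=1, x<0.
x=-0.55: |R|=0.6040
R=1: x+28/55x²=0 ⇒ x=−55/28=-1.9643; min R=1−1/(4·28/55)=0.5089>−1
Confirm numerically:
  x=-1.856: |R|=0.89768 <1
  x=-1.684: |R|=0.75971 <1
  x=-1.506: |R|=0.64864 <1
  x=-1.324: |R|=0.56842 <1
  x=-2.374: |R|=1.49517 >1
  x=-2.115: |R|=1.16228 >1
  x=-2.113: |R|=1.15997 >1
So |R|<1 on (-1.9643, 0).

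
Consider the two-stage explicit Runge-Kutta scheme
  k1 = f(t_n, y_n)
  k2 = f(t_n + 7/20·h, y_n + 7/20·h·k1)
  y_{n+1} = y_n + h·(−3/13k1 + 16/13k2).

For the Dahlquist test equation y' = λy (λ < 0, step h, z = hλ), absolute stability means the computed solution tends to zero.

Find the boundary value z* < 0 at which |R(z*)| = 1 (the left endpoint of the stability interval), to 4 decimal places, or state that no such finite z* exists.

Test eqn y'=λy, z=hλ:
  k1=λy_n ⇒ h·k1=z·y_n;  k2=λ(1+7/20z)y_n ⇒ h·k2=z(1+7/20z)y_n
  y_{n+1}/y_n = 1 − 3/13z + 16/13z(1+7/20z) = 1 + z + 28/65z²
  Hence R(z) = 1 + z + 28/65z².

Need |R(x)|<1, x<0.
x=-0.5: |R|=0.6077
R=1: x+28/65x²=0 ⇒ x=−65/28=-2.3214; min R=1−1/(4·28/65)=0.4196>−1
Confirm numerically:
  x=-2.142: |R|=0.83444 <1
  x=-1.550: |R|=0.48492 <1
  x=-1.523: |R|=0.47618 <1
  x=-2.759: |R|=1.52005 >1
  x=-2.727: |R|=1.47643 >1
So |R|<1 on (-2.3214, 0).

left endpoint -2.3214.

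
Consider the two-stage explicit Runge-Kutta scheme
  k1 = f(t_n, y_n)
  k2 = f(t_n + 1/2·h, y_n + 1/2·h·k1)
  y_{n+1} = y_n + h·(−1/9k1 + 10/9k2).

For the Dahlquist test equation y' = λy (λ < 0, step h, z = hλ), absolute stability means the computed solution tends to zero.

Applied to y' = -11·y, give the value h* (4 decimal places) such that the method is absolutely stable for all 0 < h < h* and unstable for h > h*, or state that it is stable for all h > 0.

(-1.8000,0); λ=-11 ⇒ h* = (9/5)/11 = 0.1636.

With y'=λy (z=hλ):
  k1=λy_n ⇒ h·k1=z·y_n;  k2=λ(1+1/2z)y_n ⇒ h·k2=z(1+1/2z)y_n
  y_{n+1}/y_n = 1 − 1/9z + 10/9z(1+1/2z) = 1 + z + 5/9z²
  ⇒ R(z) = 1 + z + 5/9z².

Find x<0 with |R(x)|<1.
x=-0.99: |R|=0.5545
R=1: x+5/9x²=0 ⇒ x=−9/5=-1.8000; min R=1−1/(4·5/9)=0.5500>−1
Confirm numerically:
  x=-1.771: |R|=0.97147 <1
  x=-1.015: |R|=0.55735 <1
  x=-0.988: |R|=0.55430 <1
  x=-2.152: |R|=1.42084 >1
  x=-2.047: |R|=1.28089 >1
  x=-1.934: |R|=1.14398 >1
Interval (-1.8000, 0).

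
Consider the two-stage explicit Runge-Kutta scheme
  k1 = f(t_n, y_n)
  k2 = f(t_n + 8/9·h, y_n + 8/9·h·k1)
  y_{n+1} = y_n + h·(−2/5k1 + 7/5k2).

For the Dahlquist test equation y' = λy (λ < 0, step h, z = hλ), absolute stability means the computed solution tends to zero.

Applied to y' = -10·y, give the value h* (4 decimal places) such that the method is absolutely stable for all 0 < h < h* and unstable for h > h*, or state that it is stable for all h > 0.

On y'=λy, z=hλ:
  k1=λy_n ⇒ h·k1=z·y_n;  k2=λ(1+8/9z)y_n ⇒ h·k2=z(1+8/9z)y_n
  y_{n+1}/y_n = 1 − 2/5z + 7/5z(1+8/9z) = 1 + z + 56/45z²
  R(z) = 1 + z + 56/45z².

Boundary: |R(x)|=1, x<0.
x=-1.52: |R|=2.3552
R=1: x+56/45x²=0 ⇒ x=−45/56=-0.8036; min R=1−1/(4·56/45)=0.7991>−1
Confirm numerically:
  x=-0.765: |R|=0.96328 <1
  x=-0.712: |R|=0.91886 <1
  x=-0.335: |R|=0.80466 <1
  x=-1.359: |R|=1.93934 >1
  x=-1.122: |R|=1.44461 >1
  x=-1.058: |R|=1.33499 >1
Stable set (-0.8036, 0).

(-0.8036,0); λ=-10 ⇒ h* = (45/56)/10 = 0.0804.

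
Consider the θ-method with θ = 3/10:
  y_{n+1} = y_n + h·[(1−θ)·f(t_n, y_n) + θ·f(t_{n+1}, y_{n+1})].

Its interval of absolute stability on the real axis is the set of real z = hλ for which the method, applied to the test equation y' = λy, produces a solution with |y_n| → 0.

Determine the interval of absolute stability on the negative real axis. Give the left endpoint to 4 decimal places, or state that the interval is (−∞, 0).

(-5.0000, 0).

Set f=λy, z=hλ:
  y_{n+1} = y_n + z·[7/10·y_n + 3/10·y_{n+1}] ⇒ (1 − 3/10z)y_{n+1} = (1 + 7/10z)y_n
  so R(z) = (1 + 7/10z)/(1 − 3/10z).

Need |R(x)|<1, x<0.
x=-1.34: |R|=0.0442
R=−1: 1+7/10x = −1+3/10x ⇒ -2/5x=2 ⇒ x=2/(-2/5)=-5.0000
Confirm numerically:
  x=-4.368: |R|=0.89058 <1
  x=-4.351: |R|=0.88739 <1
  x=-3.696: |R|=0.75266 <1
  x=-5.285: |R|=1.04409 >1
  x=-5.237: |R|=1.03687 >1
  x=-5.035: |R|=1.00558 >1
Interval (-5.0000, 0).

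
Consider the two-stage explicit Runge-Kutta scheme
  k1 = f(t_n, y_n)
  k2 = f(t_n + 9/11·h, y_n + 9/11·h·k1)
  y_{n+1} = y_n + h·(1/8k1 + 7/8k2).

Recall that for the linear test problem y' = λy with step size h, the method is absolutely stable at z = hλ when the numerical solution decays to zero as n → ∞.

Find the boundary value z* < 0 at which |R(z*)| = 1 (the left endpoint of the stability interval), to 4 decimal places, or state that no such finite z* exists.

z* = -1.3968.

On y'=λy, z=hλ:
  k1=λy_n ⇒ h·k1=z·y_n;  k2=λ(1+9/11z)y_n ⇒ h·k2=z(1+9/11z)y_n
  y_{n+1}/y_n = 1 + 1/8z + 7/8z(1+9/11z) = 1 + z + 63/88z²
  so R(z) = 1 + z + 63/88z².

Find x<0 with |R(x)|<1.
x=-1.16: |R|=0.8033
R=1: x+63/88x²=0 ⇒ x=−88/63=-1.3968; min R=1−1/(4·63/88)=0.6508>−1
Confirm numerically:
  x=-1.348: |R|=0.95288 <1
  x=-1.003: |R|=0.71721 <1
  x=-0.977: |R|=0.70636 <1
  x=-0.677: |R|=0.65112 <1
  x=-1.752: |R|=1.44549 >1
  x=-1.484: |R|=1.09262 >1
Interval (-1.3968, 0).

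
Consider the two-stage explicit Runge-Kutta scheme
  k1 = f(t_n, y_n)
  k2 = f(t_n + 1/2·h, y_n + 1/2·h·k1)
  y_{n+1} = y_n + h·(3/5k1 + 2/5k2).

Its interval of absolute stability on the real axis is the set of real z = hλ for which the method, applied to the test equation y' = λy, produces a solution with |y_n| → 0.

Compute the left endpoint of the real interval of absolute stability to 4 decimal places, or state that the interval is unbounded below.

Set f=λy, z=hλ:
  k1=λy_n ⇒ h·k1=z·y_n;  k2=λ(1+1/2z)y_n ⇒ h·k2=z(1+1/2z)y_n
  y_{n+1}/y_n = 1 + 3/5z + 2/5z(1+1/2z) = 1 + z + 1/5z²
  R(z) = 1 + z + 1/5z².

Boundary: |R(x)|=1, x<0.
x=-1.07: |R|=0.1590
R=1: x+1/5x²=0 ⇒ x=−5=-5.0000; min R=1−1/(4·1/5)=-0.2500>−1
Confirm numerically:
  x=-4.002: |R|=0.20120 <1
  x=-2.686: |R|=0.24308 <1
  x=-2.289: |R|=0.24110 <1
  x=-5.149: |R|=1.15344 >1
  x=-5.142: |R|=1.14603 >1
  x=-5.104: |R|=1.10616 >1
So |R|<1 on (-5.0000, 0).

left endpoint -5.0000.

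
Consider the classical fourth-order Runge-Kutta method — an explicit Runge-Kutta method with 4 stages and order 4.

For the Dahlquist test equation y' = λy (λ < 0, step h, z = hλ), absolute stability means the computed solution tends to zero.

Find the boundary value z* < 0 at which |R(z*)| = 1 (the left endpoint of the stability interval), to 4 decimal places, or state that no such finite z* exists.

z* = -2.7853.

Test eqn y'=λy, z=hλ:
  order 4, 4-stage ⇒ R(z)=1+z+z^2/2+z^3/6+z^4/24
  (e.g. R(-1.74)=0.27773, |R|=0.27773)

Find x<0 with |R(x)|<1.
x=-1.74: |R|=0.2777
|R(-2.41)|=0.5667 |R(-2.12)|=0.3808 |R(-1.12)|=0.3386
Bisect:
  x_lo=-3.3702 |R|=2.3044  x_hi=-0.3869 |R|=0.6793
  mid=-1.87853 |R|=0.29993 →hi
  mid=-2.62437 |R|=0.78328 →hi
  mid=-2.99729 |R|=1.36960 →lo
  mid=-2.81083 |R|=1.03919 →lo
  mid=-2.71760 |R|=0.90265 →hi
  mid=-2.76422 |R|=0.96869 →hi
  mid=-2.78753 |R|=1.00337 →lo
  mid=-2.77587 |R|=0.98589 →hi
  ...
  [-2.78534,-2.78516] ⇒ x*=-2.7853
Stable set (-2.7853, 0).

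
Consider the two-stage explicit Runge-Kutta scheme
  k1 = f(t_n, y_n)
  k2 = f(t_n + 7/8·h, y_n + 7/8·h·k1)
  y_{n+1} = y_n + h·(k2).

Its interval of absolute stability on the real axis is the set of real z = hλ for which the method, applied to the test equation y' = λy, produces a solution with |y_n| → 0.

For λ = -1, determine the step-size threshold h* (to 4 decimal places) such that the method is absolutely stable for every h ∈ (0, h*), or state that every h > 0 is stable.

(-1.1429,0); λ=-1 ⇒ h* = (8/7)/1 = 1.1429.

Set f=λy, z=hλ:
  k1=λy_n ⇒ h·k1=z·y_n;  k2=λ(1+7/8z)y_n ⇒ h·k2=z(1+7/8z)y_n
  y_{n+1}/y_n = 1 + z(1+7/8z) = 1 + z + 7/8z²
  Hence R(z) = 1 + z + 7/8z².

Find x<0 with |R(x)|<1.
x=-0.67: |R|=0.7228
R=1: x+7/8x²=0 ⇒ x=−8/7=-1.1429; min R=1−1/(4·7/8)=0.7143>−1
Confirm numerically:
  x=-1.079: |R|=0.93971 <1
  x=-0.946: |R|=0.83705 <1
  x=-0.903: |R|=0.81048 <1
  x=-1.633: |R|=1.70035 >1
  x=-1.583: |R|=1.60965 >1
  x=-1.371: |R|=1.27369 >1
Stable set (-1.1429, 0).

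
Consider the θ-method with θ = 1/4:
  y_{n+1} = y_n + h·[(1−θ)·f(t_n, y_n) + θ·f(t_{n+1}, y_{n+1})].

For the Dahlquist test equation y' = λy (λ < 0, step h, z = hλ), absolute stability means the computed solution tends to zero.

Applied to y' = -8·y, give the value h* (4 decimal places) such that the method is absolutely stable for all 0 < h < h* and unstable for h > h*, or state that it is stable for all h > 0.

(-4.0000,0); λ=-8 ⇒ h* = (4)/8 = 0.5000.

With y'=λy (z=hλ):
  y_{n+1} = y_n + z·[3/4·y_n + 1/4·y_{n+1}] ⇒ (1 − 1/4z)y_{n+1} = (1 + 3/4z)y_n
  ⇒ R(z) = (1 + 3/4z)/(1 − 1/4z).

Solve |R(x)|<1 on ℝ⁻.
x=-1.13: |R|=0.1189
R=−1: 1+3/4x = −1+1/4x ⇒ -1/2x=2 ⇒ x=2/(-1/2)=-4.0000
Confirm numerically:
  x=-3.975: |R|=0.99373 <1
  x=-2.882: |R|=0.67509 <1
  x=-2.385: |R|=0.49413 <1
  x=-1.987: |R|=0.32754 <1
  x=-4.201: |R|=1.04902 >1
  x=-4.021: |R|=1.00524 >1
Stable set (-4.0000, 0).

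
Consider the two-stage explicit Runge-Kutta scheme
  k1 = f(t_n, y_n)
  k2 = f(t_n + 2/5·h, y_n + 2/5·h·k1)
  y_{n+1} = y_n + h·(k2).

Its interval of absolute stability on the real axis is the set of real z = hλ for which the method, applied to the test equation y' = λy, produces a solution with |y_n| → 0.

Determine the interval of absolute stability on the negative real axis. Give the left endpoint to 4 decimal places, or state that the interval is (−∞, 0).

With y'=λy (z=hλ):
  k1=λy_n ⇒ h·k1=z·y_n;  k2=λ(1+2/5z)y_n ⇒ h·k2=z(1+2/5z)y_n
  y_{n+1}/y_n = 1 + z(1+2/5z) = 1 + z + 2/5z²
  Hence R(z) = 1 + z + 2/5z².

Need |R(x)|<1, x<0.
x=-1.38: |R|=0.3818
R=1: x+2/5x²=0 ⇒ x=−5/2=-2.5000; min R=1−1/(4·2/5)=0.3750>−1
Confirm numerically:
  x=-2.027: |R|=0.61649 <1
  x=-1.292: |R|=0.37571 <1
  x=-1.238: |R|=0.37506 <1
  x=-1.201: |R|=0.37596 <1
  x=-2.720: |R|=1.23936 >1
  x=-2.594: |R|=1.09753 >1
Stable set (-2.5000, 0).

(-2.5000, 0).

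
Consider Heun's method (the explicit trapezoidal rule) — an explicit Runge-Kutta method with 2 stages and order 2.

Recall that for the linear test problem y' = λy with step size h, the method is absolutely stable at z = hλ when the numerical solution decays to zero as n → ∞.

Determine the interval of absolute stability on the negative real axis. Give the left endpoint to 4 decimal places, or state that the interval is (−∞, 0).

On y'=λy, z=hλ:
  order 2, 2-stage ⇒ R(z)=1+z+z^2/2
  (e.g. R(-0.4)=0.68000, |R|=0.68000)

Need |R(x)|<1, x<0.
x=-0.4: |R|=0.6800
|R(-1.08)|=0.5032 |R(-1.03)|=0.5005 |R(-0.82)|=0.5162
Bisect:
  x_lo=-2.5307 |R|=1.6715  x_hi=-0.2908 |R|=0.7515
  mid=-1.41072 |R|=0.58435 →hi
  mid=-1.97070 |R|=0.97113 →hi
  mid=-2.25069 |R|=1.28212 →lo
  mid=-2.11070 |R|=1.11683 →lo
  mid=-2.04070 |R|=1.04153 →lo
  mid=-2.00570 |R|=1.00572 →lo
  mid=-1.98820 |R|=0.98827 →hi
  mid=-1.99695 |R|=0.99696 →hi
  mid=-2.00133 |R|=1.00133 →lo
  mid=-1.99914 |R|=0.99914 →hi
  ...
  [-2.00010,-1.99996] ⇒ x*=-2.0000
Interval (-2.0000, 0).

z∈(-2.0000,0).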